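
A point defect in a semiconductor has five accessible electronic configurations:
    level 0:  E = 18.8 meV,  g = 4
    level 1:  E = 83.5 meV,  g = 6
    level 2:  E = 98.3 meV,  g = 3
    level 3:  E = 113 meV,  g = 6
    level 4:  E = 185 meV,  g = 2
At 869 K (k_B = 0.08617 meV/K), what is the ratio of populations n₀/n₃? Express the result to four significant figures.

k_BT = 0.08617 × 869 K = 74.8817 meV.
n₀/n₃ = (g₀/g₃) exp[−(E₀−E₃)/kT] = (4/6) × exp(−(-94.2 meV)/(74.8817 meV)) = (4/6) × exp(1.25798) = 2.346.

2.346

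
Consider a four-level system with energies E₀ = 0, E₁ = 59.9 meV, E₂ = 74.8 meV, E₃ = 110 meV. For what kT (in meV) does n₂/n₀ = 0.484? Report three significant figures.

n₂/n₀ = exp[−(E₂−E₀)/kT] = 0.484.
⇒ (E₂−E₀)/kT = ln(1/0.484) = ln(2.0661) = 0.72566.
kT = 74.8 meV / 0.72566 = 103 meV.

103 meV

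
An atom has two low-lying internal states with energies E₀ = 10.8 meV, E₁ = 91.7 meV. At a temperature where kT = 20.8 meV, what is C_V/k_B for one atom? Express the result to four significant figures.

Eᵢ/kT = 0.519231, 4.40865.
Z = Σ e^(−Eᵢ/kT) = e^(−0.519231) + e^(−4.40865) = 0.594978 + 0.0121716 = 0.607150.
⟨E⟩ = 12.4218 meV, ⟨E²⟩ = 282.876 meV².
C_V/k_B = (⟨E²⟩ − ⟨E⟩²)/(kT)² = (282.876 − 154.301)/432.640 = 0.2972.

0.2972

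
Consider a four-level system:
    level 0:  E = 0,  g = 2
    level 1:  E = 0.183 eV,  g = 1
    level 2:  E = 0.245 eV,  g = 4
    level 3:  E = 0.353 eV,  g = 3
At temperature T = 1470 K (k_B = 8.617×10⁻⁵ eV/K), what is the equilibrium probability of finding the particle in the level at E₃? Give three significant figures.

0.0616

k_BT = 8.617×10⁻⁵ × 1470 K = 0.12667 eV.
Eᵢ/kT = 0, 1.4447, 1.9342, 2.7868.
Z = Σ gᵢe^(−Eᵢ/kT) = 2·e^(−0) + 1·e^(−1.4447) + 4·e^(−1.9342) + 3·e^(−2.7868) = 2.0000 + 0.23582 + 0.57816 + 0.18485 = 2.9988.
P₃ = g₃ e^(−E₃/kT) / Z = 0.18485/2.9988 = 0.0616.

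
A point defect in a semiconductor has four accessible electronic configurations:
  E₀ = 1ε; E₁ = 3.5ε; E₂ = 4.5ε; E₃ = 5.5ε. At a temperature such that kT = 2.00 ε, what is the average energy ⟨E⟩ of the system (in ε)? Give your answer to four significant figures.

Eᵢ/kT = 0.500000, 1.75000, 2.25000, 2.75000.
Z = Σ e^(−Eᵢ/kT) = e^(−0.500000) + e^(−1.75000) + e^(−2.25000) + e^(−2.75000) = 0.606531 + 0.173774 + 0.105399 + 0.0639279 = 0.949632.
⟨E⟩ = Σ Eᵢ e^(−Eᵢ/kT) / Z = (1·0.606531 + 3.5·0.173774 + 4.5·0.105399 + 5.5·0.0639279) / 0.949632 = 2.149 ε.

2.149 ε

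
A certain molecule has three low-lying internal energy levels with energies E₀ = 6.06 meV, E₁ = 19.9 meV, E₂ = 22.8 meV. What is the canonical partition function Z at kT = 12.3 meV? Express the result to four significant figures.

Z = 0.9660

Eᵢ/kT = 0.492683, 1.61789, 1.85366.
Z = Σ e^(−Eᵢ/kT) = e^(−0.492683) + e^(−1.61789) + e^(−1.85366) = 0.610985 + 0.198317 + 0.156663 = 0.965965.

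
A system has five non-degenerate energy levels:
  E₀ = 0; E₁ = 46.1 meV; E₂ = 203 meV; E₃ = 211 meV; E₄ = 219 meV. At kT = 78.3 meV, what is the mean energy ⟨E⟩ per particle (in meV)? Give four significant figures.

Eᵢ/kT = 0, 0.588761, 2.59259, 2.69476, 2.79693.
Z = Σ e^(−Eᵢ/kT) = e^(−0) + e^(−0.588761) + e^(−2.59259) + e^(−2.69476) + e^(−2.79693) = 1.00000 + 0.555015 + 0.0748260 + 0.0675586 + 0.0609970 = 1.75840.
⟨E⟩ = Σ Eᵢ e^(−Eᵢ/kT) / Z = (0·1.00000 + 46.1·0.555015 + 203·0.0748260 + 211·0.0675586 + 219·0.0609970) / 1.75840 = 38.89 meV.

38.89 meV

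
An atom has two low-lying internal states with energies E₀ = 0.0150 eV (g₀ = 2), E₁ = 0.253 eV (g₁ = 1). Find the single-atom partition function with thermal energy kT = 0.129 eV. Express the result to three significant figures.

Z = 1.92

Eᵢ/kT = 0.11628, 1.9612.
Z = Σ gᵢe^(−Eᵢ/kT) = 2·e^(−0.11628) + 1·e^(−1.9612) = 1.7805 + 0.14069 = 1.9212.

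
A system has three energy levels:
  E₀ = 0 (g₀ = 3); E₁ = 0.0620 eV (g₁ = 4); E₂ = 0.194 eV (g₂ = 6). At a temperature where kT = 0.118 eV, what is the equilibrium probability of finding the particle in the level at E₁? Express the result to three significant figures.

0.363

Eᵢ/kT = 0, 0.52542, 1.6441.
Z = Σ gᵢe^(−Eᵢ/kT) = 3·e^(−0) + 4·e^(−0.52542) + 6·e^(−1.6441) = 3.0000 + 2.3652 + 1.1591 = 6.5243.
P₁ = g₁ e^(−E₁/kT) / Z = 2.3652/6.5243 = 0.363.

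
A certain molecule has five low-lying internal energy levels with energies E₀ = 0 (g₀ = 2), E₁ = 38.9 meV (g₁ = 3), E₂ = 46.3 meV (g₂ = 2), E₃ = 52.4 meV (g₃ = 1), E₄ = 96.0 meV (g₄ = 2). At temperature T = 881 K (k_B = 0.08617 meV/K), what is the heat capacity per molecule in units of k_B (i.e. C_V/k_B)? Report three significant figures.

k_BT = 0.08617 × 881 K = 75.916 meV.
Eᵢ/kT = 0, 0.51241, 0.60988, 0.69024, 1.2646.
Z = Σ gᵢe^(−Eᵢ/kT) = 2·e^(−0) + 3·e^(−0.51241) + 2·e^(−0.60988) + 1·e^(−0.69024) + 2·e^(−1.2646) = 2.0000 + 1.7972 + 1.0868 + 0.50146 + 0.56470 = 5.9502.
⟨E⟩ = 33.733 meV, ⟨E²⟩ = 1954.6 meV².
C_V/k_B = (⟨E²⟩ − ⟨E⟩²)/(kT)² = (1954.6 − 1137.9)/5763.2 = 0.142.

0.142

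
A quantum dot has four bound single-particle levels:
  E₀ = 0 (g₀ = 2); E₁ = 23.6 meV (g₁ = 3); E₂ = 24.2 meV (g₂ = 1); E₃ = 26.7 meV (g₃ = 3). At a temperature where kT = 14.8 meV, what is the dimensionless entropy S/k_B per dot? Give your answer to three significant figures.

1.85

Eᵢ/kT = 0, 1.5946, 1.6351, 1.8041.
Z = Σ gᵢe^(−Eᵢ/kT) = 2·e^(−0) + 3·e^(−1.5946) + 1·e^(−1.6351) + 3·e^(−1.8041) = 2.0000 + 0.60897 + 0.19493 + 0.49387 = 3.2978.
⟨E⟩ = Σ EᵢPᵢ = 9.7869 meV.
S/k_B = ln Z + ⟨E⟩/kT = ln(3.2978) + 9.7869/14.8 = 1.1933 + 0.66128 = 1.85.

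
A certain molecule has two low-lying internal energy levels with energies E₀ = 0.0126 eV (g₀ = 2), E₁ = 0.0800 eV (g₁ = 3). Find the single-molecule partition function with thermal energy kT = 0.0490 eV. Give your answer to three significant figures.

Eᵢ/kT = 0.25714, 1.6327.
Z = Σ gᵢe^(−Eᵢ/kT) = 2·e^(−0.25714) + 3·e^(−1.6327) = 1.5465 + 0.58620 = 2.1327.

Z = 2.13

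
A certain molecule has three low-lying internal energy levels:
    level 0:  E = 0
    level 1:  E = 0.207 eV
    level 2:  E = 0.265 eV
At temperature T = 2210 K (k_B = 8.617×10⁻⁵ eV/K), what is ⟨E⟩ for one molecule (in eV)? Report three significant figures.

0.0856 eV

k_BT = 8.617×10⁻⁵ × 2210 K = 0.19044 eV.
Eᵢ/kT = 0, 1.0870, 1.3915.
Z = Σ e^(−Eᵢ/kT) = e^(−0) + e^(−1.0870) + e^(−1.3915) = 1.0000 + 0.33723 + 0.24870 = 1.5859.
⟨E⟩ = Σ Eᵢ e^(−Eᵢ/kT) / Z = (0·1.0000 + 0.207·0.33723 + 0.265·0.24870) / 1.5859 = 0.0856 eV.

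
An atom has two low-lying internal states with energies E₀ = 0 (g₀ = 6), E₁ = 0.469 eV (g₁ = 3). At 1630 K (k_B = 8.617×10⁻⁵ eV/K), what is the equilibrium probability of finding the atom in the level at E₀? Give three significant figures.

k_BT = 8.617×10⁻⁵ × 1630 K = 0.14046 eV.
Eᵢ/kT = 0, 3.3390.
Z = Σ gᵢe^(−Eᵢ/kT) = 6·e^(−0) + 3·e^(−3.3390) = 6.0000 + 0.10642 = 6.1064.
P₀ = g₀ e^(−E₀/kT) / Z = 6.0000/6.1064 = 0.983.

0.983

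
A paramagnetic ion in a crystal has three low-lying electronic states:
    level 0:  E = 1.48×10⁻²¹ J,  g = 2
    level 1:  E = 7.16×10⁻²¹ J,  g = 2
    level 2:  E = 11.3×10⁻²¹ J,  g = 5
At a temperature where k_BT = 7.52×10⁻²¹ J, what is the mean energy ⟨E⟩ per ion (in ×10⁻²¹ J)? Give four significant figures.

5.821 ×10⁻²¹ J

Eᵢ/kT = 0.196809, 0.952128, 1.50266.
Z = Σ gᵢe^(−Eᵢ/kT) = 2·e^(−0.196809) + 2·e^(−0.952128) + 5·e^(−1.50266) = 1.64269 + 0.771838 + 1.11269 = 3.52722.
⟨E⟩ = Σ Eᵢ gᵢe^(−Eᵢ/kT) / Z = (1.48·1.64269 + 7.16·0.771838 + 11.3·1.11269) / 3.52722 = 5.821 ×10⁻²¹ J.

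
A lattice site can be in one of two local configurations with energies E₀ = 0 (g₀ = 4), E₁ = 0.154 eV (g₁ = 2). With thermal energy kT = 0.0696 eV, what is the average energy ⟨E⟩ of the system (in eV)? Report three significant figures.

Eᵢ/kT = 0, 2.2126.
Z = Σ gᵢe^(−Eᵢ/kT) = 4·e^(−0) + 2·e^(−2.2126) = 4.0000 + 0.21883 = 4.2188.
⟨E⟩ = Σ Eᵢ gᵢe^(−Eᵢ/kT) / Z = (0·4.0000 + 0.154·0.21883) / 4.2188 = 0.00799 eV.

0.00799 eV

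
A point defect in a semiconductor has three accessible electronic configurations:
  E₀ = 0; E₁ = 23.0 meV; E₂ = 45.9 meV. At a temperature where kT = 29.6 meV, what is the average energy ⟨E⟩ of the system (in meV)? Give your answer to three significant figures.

Eᵢ/kT = 0, 0.77703, 1.5507.
Z = Σ e^(−Eᵢ/kT) = e^(−0) + e^(−0.77703) + e^(−1.5507) = 1.0000 + 0.45977 + 0.21210 = 1.6719.
⟨E⟩ = Σ Eᵢ e^(−Eᵢ/kT) / Z = (0·1.0000 + 23.0·0.45977 + 45.9·0.21210) / 1.6719 = 12.1 meV.

12.1 meV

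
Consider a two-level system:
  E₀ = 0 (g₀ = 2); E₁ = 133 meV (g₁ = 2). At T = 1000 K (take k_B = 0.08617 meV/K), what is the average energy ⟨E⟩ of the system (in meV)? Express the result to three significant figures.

23.4 meV

k_BT = 0.08617 × 1000 K = 86.170 meV.
Eᵢ/kT = 0, 1.5435.
Z = Σ gᵢe^(−Eᵢ/kT) = 2·e^(−0) + 2·e^(−1.5435) = 2.0000 + 0.42726 = 2.4273.
⟨E⟩ = Σ Eᵢ gᵢe^(−Eᵢ/kT) / Z = (0·2.0000 + 133·0.42726) / 2.4273 = 23.4 meV.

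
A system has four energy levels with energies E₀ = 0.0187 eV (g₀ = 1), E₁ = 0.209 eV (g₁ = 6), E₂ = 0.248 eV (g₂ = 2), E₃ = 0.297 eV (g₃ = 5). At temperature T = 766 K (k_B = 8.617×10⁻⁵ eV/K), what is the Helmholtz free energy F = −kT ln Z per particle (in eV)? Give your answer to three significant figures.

k_BT = 8.617×10⁻⁵ × 766 K = 0.066006 eV.
Eᵢ/kT = 0.28331, 3.1664, 3.7572, 4.4996.
Z = Σ gᵢe^(−Eᵢ/kT) = 1·e^(−0.28331) + 6·e^(−3.1664) + 2·e^(−3.7572) + 5·e^(−4.4996) = 0.75329 + 0.25293 + 0.046698 + 0.055567 = 1.1085.
F = −kT ln Z = −0.066006 × ln(1.1085) = −0.066006 × 0.10301 = -0.00680 eV.

-0.00680 eV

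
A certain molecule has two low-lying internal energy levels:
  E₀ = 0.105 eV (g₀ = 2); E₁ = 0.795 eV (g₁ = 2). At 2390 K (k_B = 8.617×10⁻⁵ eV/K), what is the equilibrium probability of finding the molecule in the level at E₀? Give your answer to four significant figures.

k_BT = 8.617×10⁻⁵ × 2390 K = 0.205946 eV.
Eᵢ/kT = 0.509842, 3.86024.
Z = Σ gᵢe^(−Eᵢ/kT) = 2·e^(−0.509842) + 2·e^(−3.86024) = 1.20118 + 0.0421259 = 1.24331.
P₀ = g₀ e^(−E₀/kT) / Z = 1.20118/1.24331 = 0.9661.

0.9661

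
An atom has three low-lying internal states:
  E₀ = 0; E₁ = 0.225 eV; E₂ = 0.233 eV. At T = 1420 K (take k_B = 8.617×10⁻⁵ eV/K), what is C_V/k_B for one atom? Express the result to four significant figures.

0.6300

k_BT = 8.617×10⁻⁵ × 1420 K = 0.122361 eV.
Eᵢ/kT = 0, 1.83882, 1.90420.
Z = Σ e^(−Eᵢ/kT) = e^(−0) + e^(−1.83882) + e^(−1.90420) = 1.00000 + 0.159005 + 0.148942 = 1.30795.
⟨E⟩ = 0.0538856 eV, ⟨E²⟩ = 0.0123365 eV².
C_V/k_B = (⟨E²⟩ − ⟨E⟩²)/(kT)² = (0.0123365 − 0.00290366)/0.0149722 = 0.6300.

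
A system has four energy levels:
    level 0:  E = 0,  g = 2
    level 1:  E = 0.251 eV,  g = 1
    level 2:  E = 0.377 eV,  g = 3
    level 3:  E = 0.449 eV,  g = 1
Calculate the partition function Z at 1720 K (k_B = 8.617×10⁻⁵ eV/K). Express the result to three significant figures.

Z = 2.47

k_BT = 8.617×10⁻⁵ × 1720 K = 0.14821 eV.
Eᵢ/kT = 0, 1.6935, 2.5437, 3.0295.
Z = Σ gᵢe^(−Eᵢ/kT) = 2·e^(−0) + 1·e^(−1.6935) + 3·e^(−2.5437) + 1·e^(−3.0295) = 2.0000 + 0.18387 + 0.23573 + 0.048340 = 2.4679.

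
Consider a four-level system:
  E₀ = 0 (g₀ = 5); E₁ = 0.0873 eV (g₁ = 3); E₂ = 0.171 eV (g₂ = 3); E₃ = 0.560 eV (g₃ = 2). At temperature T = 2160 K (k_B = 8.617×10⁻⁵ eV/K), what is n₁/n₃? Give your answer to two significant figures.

19

k_BT = 8.617×10⁻⁵ × 2160 K = 0.1861 eV.
n₁/n₃ = (g₁/g₃) exp[−(E₁−E₃)/kT] = (3/2) × exp(−(-0.4727 eV)/(0.1861 eV)) = (3/2) × exp(2.540) = 19.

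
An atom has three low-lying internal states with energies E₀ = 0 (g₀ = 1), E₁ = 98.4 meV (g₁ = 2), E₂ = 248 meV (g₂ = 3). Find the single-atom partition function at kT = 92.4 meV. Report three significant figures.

Eᵢ/kT = 0, 1.0649, 2.6840.
Z = Σ gᵢe^(−Eᵢ/kT) = 1·e^(−0) + 2·e^(−1.0649) + 3·e^(−2.6840) = 1.0000 + 0.68952 + 0.20487 = 1.8944.

Z = 1.89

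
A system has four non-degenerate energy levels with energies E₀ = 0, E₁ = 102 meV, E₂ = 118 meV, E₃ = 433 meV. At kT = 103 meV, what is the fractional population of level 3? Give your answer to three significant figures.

0.00876

Eᵢ/kT = 0, 0.99029, 1.1456, 4.2039.
Z = Σ e^(−Eᵢ/kT) = e^(−0) + e^(−0.99029) + e^(−1.1456) + e^(−4.2039) = 1.0000 + 0.37147 + 0.31803 + 0.014937 = 1.7044.
P₃ = e^(−E₃/kT) / Z = 0.014937/1.7044 = 0.00876.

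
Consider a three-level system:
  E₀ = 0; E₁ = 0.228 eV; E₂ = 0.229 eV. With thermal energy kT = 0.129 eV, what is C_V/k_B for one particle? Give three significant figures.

0.594

Eᵢ/kT = 0, 1.7674, 1.7752.
Z = Σ e^(−Eᵢ/kT) = e^(−0) + e^(−1.7674) + e^(−1.7752) = 1.0000 + 0.17078 + 0.16945 = 1.3402.
⟨E⟩ = 0.058008 eV, ⟨E²⟩ = 0.013255 eV².
C_V/k_B = (⟨E²⟩ − ⟨E⟩²)/(kT)² = (0.013255 − 0.0033649)/0.016641 = 0.594.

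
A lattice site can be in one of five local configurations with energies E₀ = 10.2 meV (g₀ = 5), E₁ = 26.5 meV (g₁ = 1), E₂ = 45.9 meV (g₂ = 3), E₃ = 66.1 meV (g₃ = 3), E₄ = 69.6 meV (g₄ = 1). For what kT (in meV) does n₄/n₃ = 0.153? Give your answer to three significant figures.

4.49 meV

n₄/n₃ = (g₄/g₃) exp[−(E₄−E₃)/kT] = 0.153.
⇒ (E₄−E₃)/kT = ln((1/3)/0.153) = ln(2.1786) = 0.77868.
kT = 3.5 meV / 0.77868 = 4.49 meV.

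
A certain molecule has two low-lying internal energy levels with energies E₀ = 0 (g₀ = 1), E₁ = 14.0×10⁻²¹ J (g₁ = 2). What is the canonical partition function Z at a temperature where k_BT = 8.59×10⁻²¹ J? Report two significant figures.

Z = 1.4

Eᵢ/kT = 0, 1.630.
Z = Σ gᵢe^(−Eᵢ/kT) = 1·e^(−0) + 2·e^(−1.630) = 1.000 + 0.3919 = 1.392.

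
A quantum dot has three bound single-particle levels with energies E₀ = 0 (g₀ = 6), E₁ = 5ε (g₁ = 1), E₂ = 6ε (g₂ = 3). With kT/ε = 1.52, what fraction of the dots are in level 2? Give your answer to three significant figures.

Eᵢ/kT = 0, 3.2895, 3.9474.
Z = Σ gᵢe^(−Eᵢ/kT) = 6·e^(−0) + 1·e^(−3.2895) + 3·e^(−3.9474) = 6.0000 + 0.037272 + 0.057914 = 6.0952.
P₂ = g₂ e^(−E₂/kT) / Z = 0.057914/6.0952 = 0.00950.

0.00950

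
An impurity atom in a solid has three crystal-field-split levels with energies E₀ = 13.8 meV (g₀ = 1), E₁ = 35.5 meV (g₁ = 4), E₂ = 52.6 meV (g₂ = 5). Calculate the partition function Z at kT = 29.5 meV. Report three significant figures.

Eᵢ/kT = 0.46780, 1.2034, 1.7831.
Z = Σ gᵢe^(−Eᵢ/kT) = 1·e^(−0.46780) + 4·e^(−1.2034) + 5·e^(−1.7831) = 0.62638 + 1.2007 + 0.84058 = 2.6677.

Z = 2.67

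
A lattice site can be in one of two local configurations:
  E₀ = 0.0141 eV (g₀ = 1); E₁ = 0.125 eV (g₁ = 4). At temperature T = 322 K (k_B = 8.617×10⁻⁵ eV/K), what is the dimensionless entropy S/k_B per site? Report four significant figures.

k_BT = 8.617×10⁻⁵ × 322 K = 0.0277467 eV.
Eᵢ/kT = 0.508169, 4.50504.
Z = Σ gᵢe^(−Eᵢ/kT) = 1·e^(−0.508169) + 4·e^(−4.50504) = 0.601596 + 0.0442126 = 0.645809.
⟨E⟩ = Σ EᵢPᵢ = 0.0216923 eV.
S/k_B = ln Z + ⟨E⟩/kT = ln(0.645809) + 0.0216923/0.0277467 = -0.437251 + 0.781797 = 0.3445.

0.3445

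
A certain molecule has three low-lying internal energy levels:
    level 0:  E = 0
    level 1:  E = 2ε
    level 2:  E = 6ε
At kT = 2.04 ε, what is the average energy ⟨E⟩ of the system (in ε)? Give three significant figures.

0.747 ε

Eᵢ/kT = 0, 0.98039, 2.9412.
Z = Σ e^(−Eᵢ/kT) = e^(−0) + e^(−0.98039) + e^(−2.9412) = 1.0000 + 0.37516 + 0.052802 = 1.4280.
⟨E⟩ = Σ Eᵢ e^(−Eᵢ/kT) / Z = (0·1.0000 + 2·0.37516 + 6·0.052802) / 1.4280 = 0.747 ε.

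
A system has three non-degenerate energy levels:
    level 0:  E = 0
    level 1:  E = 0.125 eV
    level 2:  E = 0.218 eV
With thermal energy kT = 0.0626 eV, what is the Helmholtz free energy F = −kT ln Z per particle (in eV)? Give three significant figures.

-0.00964 eV

Eᵢ/kT = 0, 1.9968, 3.4824.
Z = Σ e^(−Eᵢ/kT) = e^(−0) + e^(−1.9968) + e^(−3.4824) = 1.0000 + 0.13577 + 0.030734 = 1.1665.
F = −kT ln Z = −0.0626 × ln(1.1665) = −0.0626 × 0.15401 = -0.00964 eV.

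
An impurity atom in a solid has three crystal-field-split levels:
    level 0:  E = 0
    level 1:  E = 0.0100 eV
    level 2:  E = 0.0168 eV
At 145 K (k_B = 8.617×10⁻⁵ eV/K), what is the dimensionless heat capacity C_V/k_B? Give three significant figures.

0.271

k_BT = 8.617×10⁻⁵ × 145 K = 0.012495 eV.
Eᵢ/kT = 0, 0.80032, 1.3445.
Z = Σ e^(−Eᵢ/kT) = e^(−0) + e^(−0.80032) + e^(−1.3445) = 1.0000 + 0.44919 + 0.26067 = 1.7099.
⟨E⟩ = 0.0051881 eV, ⟨E²⟩ = 0.000069297 eV².
C_V/k_B = (⟨E²⟩ − ⟨E⟩²)/(kT)² = (0.000069297 − 0.000026916)/0.00015613 = 0.271.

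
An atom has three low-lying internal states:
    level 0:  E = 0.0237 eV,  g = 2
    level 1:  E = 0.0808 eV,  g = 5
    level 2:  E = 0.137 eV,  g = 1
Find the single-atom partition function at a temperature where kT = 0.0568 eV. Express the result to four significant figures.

Eᵢ/kT = 0.417254, 1.42254, 2.41197.
Z = Σ gᵢe^(−Eᵢ/kT) = 2·e^(−0.417254) + 5·e^(−1.42254) + 1·e^(−2.41197) = 1.31771 + 1.20550 + 0.0896385 = 2.61285.

Z = 2.613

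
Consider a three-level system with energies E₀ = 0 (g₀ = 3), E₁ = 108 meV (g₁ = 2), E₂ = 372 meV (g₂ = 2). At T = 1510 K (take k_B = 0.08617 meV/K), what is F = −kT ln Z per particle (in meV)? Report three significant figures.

-180 meV

k_BT = 0.08617 × 1510 K = 130.12 meV.
Eᵢ/kT = 0, 0.83000, 2.8589.
Z = Σ gᵢe^(−Eᵢ/kT) = 3·e^(−0) + 2·e^(−0.83000) + 2·e^(−2.8589) = 3.0000 + 0.87210 + 0.11466 = 3.9868.
F = −kT ln Z = −130.12 × ln(3.9868) = −130.12 × 1.3830 = -180 meV.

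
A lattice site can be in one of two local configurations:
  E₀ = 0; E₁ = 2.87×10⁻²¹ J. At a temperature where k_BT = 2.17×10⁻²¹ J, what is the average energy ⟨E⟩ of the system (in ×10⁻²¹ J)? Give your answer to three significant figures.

0.604 ×10⁻²¹ J

Eᵢ/kT = 0, 1.3226.
Z = Σ e^(−Eᵢ/kT) = e^(−0) + e^(−1.3226) = 1.0000 + 0.26644 = 1.2664.
⟨E⟩ = Σ Eᵢ e^(−Eᵢ/kT) / Z = (0·1.0000 + 2.87·0.26644) / 1.2664 = 0.604 ×10⁻²¹ J.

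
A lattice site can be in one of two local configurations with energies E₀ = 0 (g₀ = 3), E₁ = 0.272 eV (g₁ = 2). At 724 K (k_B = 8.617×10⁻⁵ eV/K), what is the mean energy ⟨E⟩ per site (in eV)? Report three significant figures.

k_BT = 8.617×10⁻⁵ × 724 K = 0.062387 eV.
Eᵢ/kT = 0, 4.3599.
Z = Σ gᵢe^(−Eᵢ/kT) = 3·e^(−0) + 2·e^(−4.3599) = 3.0000 + 0.025559 = 3.0256.
⟨E⟩ = Σ Eᵢ gᵢe^(−Eᵢ/kT) / Z = (0·3.0000 + 0.272·0.025559) / 3.0256 = 0.00230 eV.

0.00230 eV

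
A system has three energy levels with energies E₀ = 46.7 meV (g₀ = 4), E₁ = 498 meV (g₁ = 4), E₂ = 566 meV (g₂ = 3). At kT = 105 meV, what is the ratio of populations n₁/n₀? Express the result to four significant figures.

0.01359

n₁/n₀ = (g₁/g₀) exp[−(E₁−E₀)/kT] = (4/4) × exp(−(451.3 meV)/(105 meV)) = (4/4) × exp(-4.29810) = 0.01359.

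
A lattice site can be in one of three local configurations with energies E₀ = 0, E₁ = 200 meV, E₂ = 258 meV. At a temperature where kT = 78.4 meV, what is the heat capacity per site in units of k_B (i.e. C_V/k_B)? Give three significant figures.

Eᵢ/kT = 0, 2.5510, 3.2908.
Z = Σ e^(−Eᵢ/kT) = e^(−0) + e^(−2.5510) + e^(−3.2908) = 1.0000 + 0.078004 + 0.037224 = 1.1152.
⟨E⟩ = 22.601 meV, ⟨E²⟩ = 5019.7 meV².
C_V/k_B = (⟨E²⟩ − ⟨E⟩²)/(kT)² = (5019.7 − 510.81)/6146.6 = 0.734.

0.734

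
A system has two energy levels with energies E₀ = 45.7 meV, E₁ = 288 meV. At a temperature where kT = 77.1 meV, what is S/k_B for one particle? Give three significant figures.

Eᵢ/kT = 0.59274, 3.7354.
Z = Σ e^(−Eᵢ/kT) = e^(−0.59274) + e^(−3.7354) = 0.55281 + 0.023864 = 0.57667.
⟨E⟩ = Σ EᵢPᵢ = 55.727 meV.
S/k_B = ln Z + ⟨E⟩/kT = ln(0.57667) + 55.727/77.1 = -0.55049 + 0.72279 = 0.172.

0.172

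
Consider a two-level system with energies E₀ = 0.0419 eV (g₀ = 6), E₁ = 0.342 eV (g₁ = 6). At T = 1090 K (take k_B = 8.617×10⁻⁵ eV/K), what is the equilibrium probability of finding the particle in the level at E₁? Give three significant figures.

0.0394

k_BT = 8.617×10⁻⁵ × 1090 K = 0.093925 eV.
Eᵢ/kT = 0.44610, 3.6412.
Z = Σ gᵢe^(−Eᵢ/kT) = 6·e^(−0.44610) + 6·e^(−3.6412) = 3.8407 + 0.15733 = 3.9980.
P₁ = g₁ e^(−E₁/kT) / Z = 0.15733/3.9980 = 0.0394.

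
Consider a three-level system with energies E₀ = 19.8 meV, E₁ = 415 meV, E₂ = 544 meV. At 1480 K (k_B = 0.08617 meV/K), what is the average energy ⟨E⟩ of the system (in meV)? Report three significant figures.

44.7 meV

k_BT = 0.08617 × 1480 K = 127.53 meV.
Eᵢ/kT = 0.15526, 3.2541, 4.2657.
Z = Σ e^(−Eᵢ/kT) = e^(−0.15526) + e^(−3.2541) + e^(−4.2657) = 0.85619 + 0.038616 + 0.014042 = 0.90885.
⟨E⟩ = Σ Eᵢ e^(−Eᵢ/kT) / Z = (19.8·0.85619 + 415·0.038616 + 544·0.014042) / 0.90885 = 44.7 meV.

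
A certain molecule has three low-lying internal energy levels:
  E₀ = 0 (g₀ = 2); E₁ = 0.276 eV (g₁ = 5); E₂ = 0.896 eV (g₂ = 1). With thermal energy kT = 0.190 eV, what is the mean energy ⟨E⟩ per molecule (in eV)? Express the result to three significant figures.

Eᵢ/kT = 0, 1.4526, 4.7158.
Z = Σ gᵢe^(−Eᵢ/kT) = 2·e^(−0) + 5·e^(−1.4526) + 1·e^(−4.7158) = 2.0000 + 1.1698 + 0.0089527 = 3.1788.
⟨E⟩ = Σ Eᵢ gᵢe^(−Eᵢ/kT) / Z = (0·2.0000 + 0.276·1.1698 + 0.896·0.0089527) / 3.1788 = 0.104 eV.

0.104 eV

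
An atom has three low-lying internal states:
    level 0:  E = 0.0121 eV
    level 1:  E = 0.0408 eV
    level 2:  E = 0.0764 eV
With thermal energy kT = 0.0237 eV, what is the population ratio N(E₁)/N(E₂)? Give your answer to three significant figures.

4.49

n₁/n₂ = exp[−(E₁−E₂)/kT] = exp(−(-0.0356 eV)/(0.0237 eV)) = exp(1.5021) = 4.49.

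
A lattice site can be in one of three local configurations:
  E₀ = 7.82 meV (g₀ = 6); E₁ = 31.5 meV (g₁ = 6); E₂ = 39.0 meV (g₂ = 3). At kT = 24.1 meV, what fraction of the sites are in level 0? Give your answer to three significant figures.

Eᵢ/kT = 0.32448, 1.3071, 1.6183.
Z = Σ gᵢe^(−Eᵢ/kT) = 6·e^(−0.32448) + 6·e^(−1.3071) + 3·e^(−1.6183) = 4.3374 + 1.6236 + 0.59471 = 6.5557.
P₀ = g₀ e^(−E₀/kT) / Z = 4.3374/6.5557 = 0.662.

0.662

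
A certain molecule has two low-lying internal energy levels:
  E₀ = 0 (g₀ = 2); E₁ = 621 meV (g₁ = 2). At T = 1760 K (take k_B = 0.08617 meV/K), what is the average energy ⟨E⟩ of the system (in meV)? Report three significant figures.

10.2 meV

k_BT = 0.08617 × 1760 K = 151.66 meV.
Eᵢ/kT = 0, 4.0947.
Z = Σ gᵢe^(−Eᵢ/kT) = 2·e^(−0) + 2·e^(−4.0947) = 2.0000 + 0.033321 = 2.0333.
⟨E⟩ = Σ Eᵢ gᵢe^(−Eᵢ/kT) / Z = (0·2.0000 + 621·0.033321) / 2.0333 = 10.2 meV.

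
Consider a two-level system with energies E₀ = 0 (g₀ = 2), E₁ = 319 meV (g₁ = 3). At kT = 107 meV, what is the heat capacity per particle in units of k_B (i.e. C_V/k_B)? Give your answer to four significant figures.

0.5840

Eᵢ/kT = 0, 2.98131.
Z = Σ gᵢe^(−Eᵢ/kT) = 2·e^(−0) + 3·e^(−2.98131) = 2.00000 + 0.152179 = 2.15218.
⟨E⟩ = 22.5562 meV, ⟨E²⟩ = 7195.44 meV².
C_V/k_B = (⟨E²⟩ − ⟨E⟩²)/(kT)² = (7195.44 − 508.782)/11449.0 = 0.5840.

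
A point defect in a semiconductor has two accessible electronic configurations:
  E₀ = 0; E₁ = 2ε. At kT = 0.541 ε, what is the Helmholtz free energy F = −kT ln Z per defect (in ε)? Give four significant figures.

-0.01325 ε

Eᵢ/kT = 0, 3.69686.
Z = Σ e^(−Eᵢ/kT) = e^(−0) + e^(−3.69686) = 1.00000 + 0.0248013 = 1.02480.
F = −kT ln Z = −0.541 × ln(1.02480) = −0.541 × 0.0244975 = -0.01325 ε.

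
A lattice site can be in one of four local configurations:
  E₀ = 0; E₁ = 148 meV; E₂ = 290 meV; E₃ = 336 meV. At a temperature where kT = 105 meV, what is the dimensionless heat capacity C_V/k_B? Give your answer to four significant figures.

Eᵢ/kT = 0, 1.40952, 2.76190, 3.20000.
Z = Σ e^(−Eᵢ/kT) = e^(−0) + e^(−1.40952) + e^(−2.76190) + e^(−3.20000) = 1.00000 + 0.244261 + 0.0631716 + 0.0407622 = 1.34819.
⟨E⟩ = 50.5615 meV, ⟨E²⟩ = 11322.5 meV².
C_V/k_B = (⟨E²⟩ − ⟨E⟩²)/(kT)² = (11322.5 − 2556.47)/11025.0 = 0.7951.

0.7951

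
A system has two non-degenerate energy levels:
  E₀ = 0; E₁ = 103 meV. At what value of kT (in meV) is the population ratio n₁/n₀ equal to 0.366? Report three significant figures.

n₁/n₀ = exp[−(E₁−E₀)/kT] = 0.366.
⇒ (E₁−E₀)/kT = ln(1/0.366) = ln(2.7322) = 1.0051.
kT = 103 meV / 1.0051 = 102 meV.

102 meV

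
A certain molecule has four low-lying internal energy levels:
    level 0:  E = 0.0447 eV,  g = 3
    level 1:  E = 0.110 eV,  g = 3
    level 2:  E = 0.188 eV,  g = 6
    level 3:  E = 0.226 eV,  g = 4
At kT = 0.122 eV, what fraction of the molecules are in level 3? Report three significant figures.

Eᵢ/kT = 0.36639, 0.90164, 1.5410, 1.8525.
Z = Σ gᵢe^(−Eᵢ/kT) = 3·e^(−0.36639) + 3·e^(−0.90164) + 6·e^(−1.5410) + 4·e^(−1.8525) = 2.0797 + 1.2177 + 1.2850 + 0.62738 = 5.2098.
P₃ = g₃ e^(−E₃/kT) / Z = 0.62738/5.2098 = 0.120.

0.120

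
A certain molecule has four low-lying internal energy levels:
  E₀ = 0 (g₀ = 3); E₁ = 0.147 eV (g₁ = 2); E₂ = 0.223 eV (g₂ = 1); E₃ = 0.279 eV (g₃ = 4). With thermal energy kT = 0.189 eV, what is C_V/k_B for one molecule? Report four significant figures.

Eᵢ/kT = 0, 0.777778, 1.17989, 1.47619.
Z = Σ gᵢe^(−Eᵢ/kT) = 3·e^(−0) + 2·e^(−0.777778) + 1·e^(−1.17989) + 4·e^(−1.47619) = 3.00000 + 0.918851 + 0.307313 + 0.914027 = 5.14019.
⟨E⟩ = 0.0892215 eV, ⟨E²⟩ = 0.0206776 eV².
C_V/k_B = (⟨E²⟩ − ⟨E⟩²)/(kT)² = (0.0206776 − 0.00796048)/0.0357210 = 0.3560.

0.3560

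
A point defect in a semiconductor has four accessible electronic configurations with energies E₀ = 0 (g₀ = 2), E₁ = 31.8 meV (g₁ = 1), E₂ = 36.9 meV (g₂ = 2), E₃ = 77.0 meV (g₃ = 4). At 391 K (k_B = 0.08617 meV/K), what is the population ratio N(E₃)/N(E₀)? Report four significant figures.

0.2035

k_BT = 0.08617 × 391 K = 33.6925 meV.
n₃/n₀ = (g₃/g₀) exp[−(E₃−E₀)/kT] = (4/2) × exp(−(77.0 meV)/(33.6925 meV)) = (4/2) × exp(-2.28538) = 0.2035.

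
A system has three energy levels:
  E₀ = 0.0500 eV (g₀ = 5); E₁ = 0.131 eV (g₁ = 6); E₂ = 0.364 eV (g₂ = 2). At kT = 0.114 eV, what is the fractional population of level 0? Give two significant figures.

Eᵢ/kT = 0.4386, 1.149, 3.193.
Z = Σ gᵢe^(−Eᵢ/kT) = 5·e^(−0.4386) + 6·e^(−1.149) + 2·e^(−3.193) = 3.225 + 1.902 + 0.08210 = 5.209.
P₀ = g₀ e^(−E₀/kT) / Z = 3.225/5.209 = 0.62.

0.62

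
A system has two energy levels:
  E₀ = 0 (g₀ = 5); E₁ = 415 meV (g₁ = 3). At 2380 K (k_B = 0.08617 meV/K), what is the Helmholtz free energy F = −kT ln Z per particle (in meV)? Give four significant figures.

k_BT = 0.08617 × 2380 K = 205.085 meV.
Eᵢ/kT = 0, 2.02355.
Z = Σ gᵢe^(−Eᵢ/kT) = 5·e^(−0) + 3·e^(−2.02355) = 5.00000 + 0.396556 = 5.39656.
F = −kT ln Z = −205.085 × ln(5.39656) = −205.085 × 1.68576 = -345.7 meV.

-345.7 meV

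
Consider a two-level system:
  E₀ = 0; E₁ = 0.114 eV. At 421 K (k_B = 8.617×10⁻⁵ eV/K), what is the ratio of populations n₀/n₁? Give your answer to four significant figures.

k_BT = 8.617×10⁻⁵ × 421 K = 0.0362776 eV.
n₀/n₁ = exp[−(E₀−E₁)/kT] = exp(−(-0.114 eV)/(0.0362776 eV)) = exp(3.14244) = 23.16.

23.16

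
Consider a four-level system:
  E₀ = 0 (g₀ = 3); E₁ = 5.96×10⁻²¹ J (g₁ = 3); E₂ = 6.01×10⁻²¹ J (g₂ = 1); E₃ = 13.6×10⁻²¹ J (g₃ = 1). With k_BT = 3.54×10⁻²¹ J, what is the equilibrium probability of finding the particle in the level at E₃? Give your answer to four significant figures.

0.005704

Eᵢ/kT = 0, 1.68362, 1.69774, 3.84181.
Z = Σ gᵢe^(−Eᵢ/kT) = 3·e^(−0) + 3·e^(−1.68362) + 1·e^(−1.69774) + 1·e^(−3.84181) = 3.00000 + 0.557102 + 0.183097 + 0.0214547 = 3.76165.
P₃ = g₃ e^(−E₃/kT) / Z = 0.0214547/3.76165 = 0.005704.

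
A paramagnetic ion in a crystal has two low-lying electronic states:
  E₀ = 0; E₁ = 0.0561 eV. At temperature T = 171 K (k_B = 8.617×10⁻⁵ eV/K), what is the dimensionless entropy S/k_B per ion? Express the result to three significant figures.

k_BT = 8.617×10⁻⁵ × 171 K = 0.014735 eV.
Eᵢ/kT = 0, 3.8073.
Z = Σ e^(−Eᵢ/kT) = e^(−0) + e^(−3.8073) = 1.0000 + 0.022208 = 1.0222.
⟨E⟩ = Σ EᵢPᵢ = 0.0012188 eV.
S/k_B = ln Z + ⟨E⟩/kT = ln(1.0222) + 0.0012188/0.014735 = 0.021957 + 0.082715 = 0.105.

0.105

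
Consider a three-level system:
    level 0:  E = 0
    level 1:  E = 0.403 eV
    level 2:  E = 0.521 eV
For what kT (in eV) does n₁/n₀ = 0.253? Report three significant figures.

0.293 eV

n₁/n₀ = exp[−(E₁−E₀)/kT] = 0.253.
⇒ (E₁−E₀)/kT = ln(1/0.253) = ln(3.9526) = 1.3744.
kT = 0.403 eV / 1.3744 = 0.293 eV.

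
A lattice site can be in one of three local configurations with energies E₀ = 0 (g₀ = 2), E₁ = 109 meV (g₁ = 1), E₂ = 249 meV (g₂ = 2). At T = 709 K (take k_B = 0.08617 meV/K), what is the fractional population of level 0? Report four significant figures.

k_BT = 0.08617 × 709 K = 61.0945 meV.
Eᵢ/kT = 0, 1.78412, 4.07565.
Z = Σ gᵢe^(−Eᵢ/kT) = 2·e^(−0) + 1·e^(−1.78412) + 2·e^(−4.07565) = 2.00000 + 0.167945 + 0.0339623 = 2.20191.
P₀ = g₀ e^(−E₀/kT) / Z = 2.00000/2.20191 = 0.9083.

0.9083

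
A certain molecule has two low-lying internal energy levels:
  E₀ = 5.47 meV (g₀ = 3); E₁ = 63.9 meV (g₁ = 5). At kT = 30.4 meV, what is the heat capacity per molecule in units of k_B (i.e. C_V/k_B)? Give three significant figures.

0.582

Eᵢ/kT = 0.17993, 2.1020.
Z = Σ gᵢe^(−Eᵢ/kT) = 3·e^(−0.17993) + 5·e^(−2.1020) = 2.5060 + 0.61106 = 3.1171.
⟨E⟩ = 16.924 meV, ⟨E²⟩ = 824.51 meV².
C_V/k_B = (⟨E²⟩ − ⟨E⟩²)/(kT)² = (824.51 − 286.42)/924.16 = 0.582.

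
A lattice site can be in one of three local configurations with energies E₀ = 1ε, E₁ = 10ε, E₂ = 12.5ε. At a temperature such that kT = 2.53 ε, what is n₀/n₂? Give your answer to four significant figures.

n₀/n₂ = exp[−(E₀−E₂)/kT] = exp(−(-11.5ε)/(2.53ε)) = exp(4.54545) = 94.20.

94.20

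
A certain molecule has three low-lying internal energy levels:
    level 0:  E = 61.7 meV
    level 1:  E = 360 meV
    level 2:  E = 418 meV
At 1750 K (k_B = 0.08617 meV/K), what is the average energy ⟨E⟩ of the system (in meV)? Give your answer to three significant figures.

122 meV

k_BT = 0.08617 × 1750 K = 150.80 meV.
Eᵢ/kT = 0.40915, 2.3873, 2.7719.
Z = Σ e^(−Eᵢ/kT) = e^(−0.40915) + e^(−2.3873) + e^(−2.7719) = 0.66421 + 0.091877 + 0.062543 = 0.81863.
⟨E⟩ = Σ Eᵢ e^(−Eᵢ/kT) / Z = (61.7·0.66421 + 360·0.091877 + 418·0.062543) / 0.81863 = 122 meV.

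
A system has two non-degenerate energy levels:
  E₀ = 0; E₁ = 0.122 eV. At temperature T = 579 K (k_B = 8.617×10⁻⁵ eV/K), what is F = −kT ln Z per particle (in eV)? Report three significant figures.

k_BT = 8.617×10⁻⁵ × 579 K = 0.049892 eV.
Eᵢ/kT = 0, 2.4453.
Z = Σ e^(−Eᵢ/kT) = e^(−0) + e^(−2.4453) = 1.0000 + 0.086700 = 1.0867.
F = −kT ln Z = −0.049892 × ln(1.0867) = −0.049892 × 0.083146 = -0.00415 eV.

-0.00415 eV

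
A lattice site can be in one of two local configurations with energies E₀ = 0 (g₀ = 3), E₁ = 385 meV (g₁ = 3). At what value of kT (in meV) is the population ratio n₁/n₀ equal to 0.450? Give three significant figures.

482 meV

n₁/n₀ = (g₁/g₀) exp[−(E₁−E₀)/kT] = 0.450.
⇒ (E₁−E₀)/kT = ln((3/3)/0.450) = ln(2.2222) = 0.79850.
kT = 385 meV / 0.79850 = 482 meV.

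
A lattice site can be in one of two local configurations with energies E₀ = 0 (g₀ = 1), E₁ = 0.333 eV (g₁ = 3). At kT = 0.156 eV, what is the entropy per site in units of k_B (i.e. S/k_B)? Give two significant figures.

0.86

Eᵢ/kT = 0, 2.135.
Z = Σ gᵢe^(−Eᵢ/kT) = 1·e^(−0) + 3·e^(−2.135) = 1.000 + 0.3547 = 1.355.
⟨E⟩ = Σ EᵢPᵢ = 0.08717 eV.
S/k_B = ln Z + ⟨E⟩/kT = ln(1.355) + 0.08717/0.156 = 0.3038 + 0.5588 = 0.86.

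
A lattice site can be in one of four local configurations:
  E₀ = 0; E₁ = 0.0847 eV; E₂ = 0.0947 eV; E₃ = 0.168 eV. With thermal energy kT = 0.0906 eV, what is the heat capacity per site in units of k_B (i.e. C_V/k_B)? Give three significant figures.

0.375

Eᵢ/kT = 0, 0.93488, 1.0453, 1.8543.
Z = Σ e^(−Eᵢ/kT) = e^(−0) + e^(−0.93488) + e^(−1.0453) + e^(−1.8543) = 1.0000 + 0.39263 + 0.35159 + 0.15656 = 1.9008.
⟨E⟩ = 0.048850 eV, ⟨E²⟩ = 0.0054654 eV².
C_V/k_B = (⟨E²⟩ − ⟨E⟩²)/(kT)² = (0.0054654 − 0.0023863)/0.0082084 = 0.375.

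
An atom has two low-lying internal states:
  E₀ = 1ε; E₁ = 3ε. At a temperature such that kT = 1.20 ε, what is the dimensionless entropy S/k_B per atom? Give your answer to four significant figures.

0.4378

Eᵢ/kT = 0.833333, 2.50000.
Z = Σ e^(−Eᵢ/kT) = e^(−0.833333) + e^(−2.50000) = 0.434598 + 0.0820850 = 0.516683.
⟨E⟩ = Σ EᵢPᵢ = 1.31774 ε.
S/k_B = ln Z + ⟨E⟩/kT = ln(0.516683) + 1.31774/1.20 = -0.660326 + 1.09812 = 0.4378.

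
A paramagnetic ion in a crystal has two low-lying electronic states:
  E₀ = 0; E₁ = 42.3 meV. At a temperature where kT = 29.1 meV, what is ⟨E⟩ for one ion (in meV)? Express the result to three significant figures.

8.01 meV

Eᵢ/kT = 0, 1.4536.
Z = Σ e^(−Eᵢ/kT) = e^(−0) + e^(−1.4536) = 1.0000 + 0.23373 = 1.2337.
⟨E⟩ = Σ Eᵢ e^(−Eᵢ/kT) / Z = (0·1.0000 + 42.3·0.23373) / 1.2337 = 8.01 meV.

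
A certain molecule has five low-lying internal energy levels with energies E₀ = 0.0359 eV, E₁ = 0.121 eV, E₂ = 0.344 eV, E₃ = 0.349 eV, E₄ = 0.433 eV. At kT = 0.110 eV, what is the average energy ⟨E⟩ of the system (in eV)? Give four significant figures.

0.08997 eV

Eᵢ/kT = 0.326364, 1.10000, 3.12727, 3.17273, 3.93636.
Z = Σ e^(−Eᵢ/kT) = e^(−0.326364) + e^(−1.10000) + e^(−3.12727) + e^(−3.17273) + e^(−3.93636) = 0.721542 + 0.332871 + 0.0438373 + 0.0418891 + 0.0195191 = 1.15966.
⟨E⟩ = Σ Eᵢ e^(−Eᵢ/kT) / Z = (0.0359·0.721542 + 0.121·0.332871 + 0.344·0.0438373 + 0.349·0.0418891 + 0.433·0.0195191) / 1.15966 = 0.08997 eV.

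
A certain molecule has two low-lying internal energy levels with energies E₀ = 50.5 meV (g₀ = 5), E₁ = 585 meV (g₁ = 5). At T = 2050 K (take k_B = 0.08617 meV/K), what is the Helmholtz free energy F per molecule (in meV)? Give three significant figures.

-242 meV

k_BT = 0.08617 × 2050 K = 176.65 meV.
Eᵢ/kT = 0.28588, 3.3116.
Z = Σ gᵢe^(−Eᵢ/kT) = 5·e^(−0.28588) + 5·e^(−3.3116) = 3.7568 + 0.18229 = 3.9391.
F = −kT ln Z = −176.65 × ln(3.9391) = −176.65 × 1.3710 = -242 meV.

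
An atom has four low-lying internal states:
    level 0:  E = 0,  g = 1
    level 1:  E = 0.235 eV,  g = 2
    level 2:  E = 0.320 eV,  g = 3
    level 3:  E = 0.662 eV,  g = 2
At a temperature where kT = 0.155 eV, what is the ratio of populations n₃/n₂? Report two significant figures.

n₃/n₂ = (g₃/g₂) exp[−(E₃−E₂)/kT] = (2/3) × exp(−(0.342 eV)/(0.155 eV)) = (2/3) × exp(-2.206) = 0.073.

0.073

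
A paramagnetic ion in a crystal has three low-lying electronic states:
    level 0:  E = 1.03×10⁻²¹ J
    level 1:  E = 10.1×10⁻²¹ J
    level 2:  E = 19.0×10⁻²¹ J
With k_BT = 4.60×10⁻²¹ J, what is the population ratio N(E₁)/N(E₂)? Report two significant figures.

6.9

n₁/n₂ = exp[−(E₁−E₂)/kT] = exp(−(-8.9 ×10⁻²¹ J)/(4.60 ×10⁻²¹ J)) = exp(1.935) = 6.9.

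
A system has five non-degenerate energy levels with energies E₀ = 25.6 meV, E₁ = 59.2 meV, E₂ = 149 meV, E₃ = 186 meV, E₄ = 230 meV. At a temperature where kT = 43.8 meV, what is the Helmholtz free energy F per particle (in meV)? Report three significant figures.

Eᵢ/kT = 0.58447, 1.3516, 3.4018, 4.2466, 5.2511.
Z = Σ e^(−Eᵢ/kT) = e^(−0.58447) + e^(−1.3516) + e^(−3.4018) + e^(−4.2466) + e^(−5.2511) = 0.55740 + 0.25883 + 0.033313 + 0.014313 + 0.0052417 = 0.86910.
F = −kT ln Z = −43.8 × ln(0.86910) = −43.8 × -0.14030 = 6.15 meV.

6.15 meV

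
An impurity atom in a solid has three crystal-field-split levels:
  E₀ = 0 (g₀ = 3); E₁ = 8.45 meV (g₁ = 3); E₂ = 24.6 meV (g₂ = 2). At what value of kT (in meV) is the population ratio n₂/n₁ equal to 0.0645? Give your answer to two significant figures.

6.9 meV

n₂/n₁ = (g₂/g₁) exp[−(E₂−E₁)/kT] = 0.0645.
⇒ (E₂−E₁)/kT = ln((2/3)/0.0645) = ln(10.34) = 2.336.
kT = 16.15 meV / 2.336 = 6.9 meV.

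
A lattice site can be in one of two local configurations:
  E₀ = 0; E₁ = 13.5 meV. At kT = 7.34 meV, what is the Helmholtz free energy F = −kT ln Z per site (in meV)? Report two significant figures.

Eᵢ/kT = 0, 1.839.
Z = Σ e^(−Eᵢ/kT) = e^(−0) + e^(−1.839) = 1.000 + 0.1590 = 1.159.
F = −kT ln Z = −7.34 × ln(1.159) = −7.34 × 0.1476 = -1.1 meV.

-1.1 meV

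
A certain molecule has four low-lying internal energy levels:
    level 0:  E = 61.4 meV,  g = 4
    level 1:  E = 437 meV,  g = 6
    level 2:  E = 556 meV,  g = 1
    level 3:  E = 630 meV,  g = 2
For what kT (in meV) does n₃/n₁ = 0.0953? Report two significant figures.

n₃/n₁ = (g₃/g₁) exp[−(E₃−E₁)/kT] = 0.0953.
⇒ (E₃−E₁)/kT = ln((2/6)/0.0953) = ln(3.498) = 1.252.
kT = 193 meV / 1.252 = 150 meV.

150 meV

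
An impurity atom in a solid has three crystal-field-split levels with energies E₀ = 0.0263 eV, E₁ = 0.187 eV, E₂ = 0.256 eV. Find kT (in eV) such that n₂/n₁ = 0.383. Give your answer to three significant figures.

0.0719 eV

n₂/n₁ = exp[−(E₂−E₁)/kT] = 0.383.
⇒ (E₂−E₁)/kT = ln(1/0.383) = ln(2.6110) = 0.95973.
kT = 0.069 eV / 0.95973 = 0.0719 eV.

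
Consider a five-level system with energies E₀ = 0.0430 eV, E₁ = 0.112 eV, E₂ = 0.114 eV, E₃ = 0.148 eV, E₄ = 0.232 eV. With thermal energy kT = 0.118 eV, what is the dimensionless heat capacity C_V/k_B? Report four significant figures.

0.2085

Eᵢ/kT = 0.364407, 0.949153, 0.966102, 1.25424, 1.96610.
Z = Σ e^(−Eᵢ/kT) = e^(−0.364407) + e^(−0.949153) + e^(−0.966102) + e^(−1.25424) + e^(−1.96610) = 0.694608 + 0.387069 + 0.380564 + 0.285293 + 0.140002 = 1.88754.
⟨E⟩ = 0.101353 eV, ⟨E²⟩ = 0.0131759 eV².
C_V/k_B = (⟨E²⟩ − ⟨E⟩²)/(kT)² = (0.0131759 − 0.0102724)/0.0139240 = 0.2085.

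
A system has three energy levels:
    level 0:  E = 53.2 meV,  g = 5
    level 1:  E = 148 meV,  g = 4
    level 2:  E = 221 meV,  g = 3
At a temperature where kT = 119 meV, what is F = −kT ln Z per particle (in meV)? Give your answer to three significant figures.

-187 meV

Eᵢ/kT = 0.44706, 1.2437, 1.8571.
Z = Σ gᵢe^(−Eᵢ/kT) = 5·e^(−0.44706) + 4·e^(−1.2437) + 3·e^(−1.8571) = 3.1975 + 1.1533 + 0.46837 = 4.8192.
F = −kT ln Z = −119 × ln(4.8192) = −119 × 1.5726 = -187 meV.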